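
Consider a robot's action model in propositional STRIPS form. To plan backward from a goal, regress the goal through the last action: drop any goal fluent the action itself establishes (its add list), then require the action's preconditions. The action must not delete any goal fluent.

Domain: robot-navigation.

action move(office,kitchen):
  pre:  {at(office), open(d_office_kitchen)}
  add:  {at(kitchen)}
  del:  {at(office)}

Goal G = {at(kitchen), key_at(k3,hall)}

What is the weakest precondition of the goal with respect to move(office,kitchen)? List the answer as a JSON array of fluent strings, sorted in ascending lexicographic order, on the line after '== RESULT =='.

Regress:
  G ∩ del = {}  (empty — regression defined)
  G \ add = {at(kitchen), key_at(k3,hall)} \ {at(kitchen)} = {key_at(k3,hall)}
  ∪ pre   = {key_at(k3,hall)} ∪ {at(office), open(d_office_kitchen)}
          = {at(office), key_at(k3,hall), open(d_office_kitchen)}

== RESULT ==
["at(office)", "key_at(k3,hall)", "open(d_office_kitchen)"]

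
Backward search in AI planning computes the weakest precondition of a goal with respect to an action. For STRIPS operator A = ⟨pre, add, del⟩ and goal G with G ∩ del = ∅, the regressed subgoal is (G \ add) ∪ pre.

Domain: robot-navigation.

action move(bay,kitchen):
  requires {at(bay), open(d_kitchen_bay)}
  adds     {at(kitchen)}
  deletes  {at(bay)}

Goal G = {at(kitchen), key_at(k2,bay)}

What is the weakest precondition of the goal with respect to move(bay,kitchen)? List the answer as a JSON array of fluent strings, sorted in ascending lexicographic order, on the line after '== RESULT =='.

Regress:
  G ∩ del = {}  (empty — regression defined)
  G \ add = {at(kitchen), key_at(k2,bay)} \ {at(kitchen)} = {key_at(k2,bay)}
  ∪ pre   = {key_at(k2,bay)} ∪ {at(bay), open(d_kitchen_bay)}
          = {at(bay), key_at(k2,bay), open(d_kitchen_bay)}

== RESULT ==
["at(bay)", "key_at(k2,bay)", "open(d_kitchen_bay)"]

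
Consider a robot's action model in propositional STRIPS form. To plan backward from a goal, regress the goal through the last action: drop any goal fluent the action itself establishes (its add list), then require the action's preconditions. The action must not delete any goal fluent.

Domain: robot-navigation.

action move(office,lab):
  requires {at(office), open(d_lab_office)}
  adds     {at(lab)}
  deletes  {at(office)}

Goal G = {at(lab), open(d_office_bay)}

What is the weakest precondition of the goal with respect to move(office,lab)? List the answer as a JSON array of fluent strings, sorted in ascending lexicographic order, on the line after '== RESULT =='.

Compute (G \ add) ∪ pre:
  G ∩ del = {}  (empty — regression defined)
  G \ add = {at(lab), open(d_office_bay)} \ {at(lab)} = {open(d_office_bay)}
  ∪ pre   = {open(d_office_bay)} ∪ {at(office), open(d_lab_office)}
          = {at(office), open(d_lab_office), open(d_office_bay)}

== RESULT ==
["at(office)", "open(d_lab_office)", "open(d_office_bay)"]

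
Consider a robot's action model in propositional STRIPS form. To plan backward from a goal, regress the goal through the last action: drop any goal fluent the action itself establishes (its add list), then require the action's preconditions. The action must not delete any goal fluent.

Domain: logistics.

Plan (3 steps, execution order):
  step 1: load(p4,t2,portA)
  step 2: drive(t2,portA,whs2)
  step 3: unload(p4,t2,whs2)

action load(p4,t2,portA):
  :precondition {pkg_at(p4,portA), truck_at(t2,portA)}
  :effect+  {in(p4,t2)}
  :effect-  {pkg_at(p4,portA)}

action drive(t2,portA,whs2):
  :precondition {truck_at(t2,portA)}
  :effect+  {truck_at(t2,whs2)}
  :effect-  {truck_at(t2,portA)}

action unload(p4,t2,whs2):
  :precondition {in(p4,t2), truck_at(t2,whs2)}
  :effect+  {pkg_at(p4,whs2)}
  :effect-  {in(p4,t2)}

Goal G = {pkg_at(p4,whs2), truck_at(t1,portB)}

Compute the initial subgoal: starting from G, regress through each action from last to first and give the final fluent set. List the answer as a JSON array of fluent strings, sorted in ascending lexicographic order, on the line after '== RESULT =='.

Work backward from the goal:
  through step 3 (unload(p4,t2,whs2)): drop {pkg_at(p4,whs2)}, keep {truck_at(t1,portB)}, require {in(p4,t2), truck_at(t2,whs2)}
    → {in(p4,t2), truck_at(t1,portB), truck_at(t2,whs2)}
  through step 2 (drive(t2,portA,whs2)): drop {truck_at(t2,whs2)}, keep {in(p4,t2), truck_at(t1,portB)}, require {truck_at(t2,portA)}
    → {in(p4,t2), truck_at(t1,portB), truck_at(t2,portA)}
  through step 1 (load(p4,t2,portA)): drop {in(p4,t2)}, keep {truck_at(t1,portB), truck_at(t2,portA)}, require {pkg_at(p4,portA), truck_at(t2,portA)}
    → {pkg_at(p4,portA), truck_at(t1,portB), truck_at(t2,portA)}

== RESULT ==
["pkg_at(p4,portA)", "truck_at(t1,portB)", "truck_at(t2,portA)"]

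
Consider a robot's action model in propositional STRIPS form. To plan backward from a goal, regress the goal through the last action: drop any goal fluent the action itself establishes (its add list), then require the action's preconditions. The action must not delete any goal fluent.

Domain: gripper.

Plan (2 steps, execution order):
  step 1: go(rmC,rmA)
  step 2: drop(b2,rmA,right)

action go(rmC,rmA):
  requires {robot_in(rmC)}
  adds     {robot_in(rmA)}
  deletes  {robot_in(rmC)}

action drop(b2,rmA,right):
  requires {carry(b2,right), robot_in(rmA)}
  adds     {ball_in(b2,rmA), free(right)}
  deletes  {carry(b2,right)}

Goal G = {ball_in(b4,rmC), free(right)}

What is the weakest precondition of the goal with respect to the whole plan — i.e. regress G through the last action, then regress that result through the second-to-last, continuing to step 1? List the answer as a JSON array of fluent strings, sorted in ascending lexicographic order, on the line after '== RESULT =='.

Work backward from the goal:
  through step 2 (drop(b2,rmA,right)): drop {free(right)}, keep {ball_in(b4,rmC)}, require {carry(b2,right), robot_in(rmA)}
    → {ball_in(b4,rmC), carry(b2,right), robot_in(rmA)}
  through step 1 (go(rmC,rmA)): drop {robot_in(rmA)}, keep {ball_in(b4,rmC), carry(b2,right)}, require {robot_in(rmC)}
    → {ball_in(b4,rmC), carry(b2,right), robot_in(rmC)}

== RESULT ==
["ball_in(b4,rmC)", "carry(b2,right)", "robot_in(rmC)"]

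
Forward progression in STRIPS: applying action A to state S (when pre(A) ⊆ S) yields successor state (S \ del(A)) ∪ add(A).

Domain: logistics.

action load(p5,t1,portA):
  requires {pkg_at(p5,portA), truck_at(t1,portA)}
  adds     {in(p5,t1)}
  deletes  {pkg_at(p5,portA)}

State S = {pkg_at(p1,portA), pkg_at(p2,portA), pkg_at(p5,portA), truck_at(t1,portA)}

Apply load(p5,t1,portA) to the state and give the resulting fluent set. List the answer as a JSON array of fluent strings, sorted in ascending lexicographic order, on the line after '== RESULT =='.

Compute (S \ del) ∪ add:
  pre ⊆ S: {pkg_at(p5,portA), truck_at(t1,portA)} ⊆ S  — applicable
  S \ del = {pkg_at(p1,portA), pkg_at(p2,portA), truck_at(t1,portA)}
  ∪ add   = {in(p5,t1), pkg_at(p1,portA), pkg_at(p2,portA), truck_at(t1,portA)}

== RESULT ==
["in(p5,t1)", "pkg_at(p1,portA)", "pkg_at(p2,portA)", "truck_at(t1,portA)"]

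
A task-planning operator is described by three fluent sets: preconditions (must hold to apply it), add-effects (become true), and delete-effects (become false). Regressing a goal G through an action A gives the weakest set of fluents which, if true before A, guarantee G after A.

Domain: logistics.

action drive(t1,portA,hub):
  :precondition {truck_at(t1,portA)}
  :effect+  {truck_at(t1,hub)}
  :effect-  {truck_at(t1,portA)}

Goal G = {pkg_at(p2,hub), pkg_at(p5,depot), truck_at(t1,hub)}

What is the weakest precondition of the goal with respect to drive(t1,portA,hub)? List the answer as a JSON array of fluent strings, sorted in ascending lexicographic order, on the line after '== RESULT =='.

Regress:
  G ∩ del = {}  (empty — regression defined)
  G \ add = {pkg_at(p2,hub), pkg_at(p5,depot), truck_at(t1,hub)} \ {truck_at(t1,hub)} = {pkg_at(p2,hub), pkg_at(p5,depot)}
  ∪ pre   = {pkg_at(p2,hub), pkg_at(p5,depot)} ∪ {truck_at(t1,portA)}
          = {pkg_at(p2,hub), pkg_at(p5,depot), truck_at(t1,portA)}

== RESULT ==
["pkg_at(p2,hub)", "pkg_at(p5,depot)", "truck_at(t1,portA)"]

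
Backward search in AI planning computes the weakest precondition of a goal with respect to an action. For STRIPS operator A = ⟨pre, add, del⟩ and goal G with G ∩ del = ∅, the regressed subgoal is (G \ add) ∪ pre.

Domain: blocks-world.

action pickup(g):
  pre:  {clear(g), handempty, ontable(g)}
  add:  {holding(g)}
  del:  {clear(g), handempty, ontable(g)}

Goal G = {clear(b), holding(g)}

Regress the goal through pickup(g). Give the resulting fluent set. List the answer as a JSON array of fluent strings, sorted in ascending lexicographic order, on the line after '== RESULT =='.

Regress:
  G ∩ del = {}  (empty — regression defined)
  G \ add = {clear(b), holding(g)} \ {holding(g)} = {clear(b)}
  ∪ pre   = {clear(b)} ∪ {clear(g), handempty, ontable(g)}
          = {clear(b), clear(g), handempty, ontable(g)}

== RESULT ==
["clear(b)", "clear(g)", "handempty", "ontable(g)"]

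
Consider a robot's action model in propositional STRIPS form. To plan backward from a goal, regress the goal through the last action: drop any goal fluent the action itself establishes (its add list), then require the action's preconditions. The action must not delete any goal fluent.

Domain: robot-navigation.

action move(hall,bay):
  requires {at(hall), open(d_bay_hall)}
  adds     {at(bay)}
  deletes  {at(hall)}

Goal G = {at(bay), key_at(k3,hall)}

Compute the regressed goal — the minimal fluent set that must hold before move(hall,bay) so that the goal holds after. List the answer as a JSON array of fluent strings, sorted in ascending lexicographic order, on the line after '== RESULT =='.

Compute (G \ add) ∪ pre:
  G ∩ del = {}  (empty — regression defined)
  G \ add = {at(bay), key_at(k3,hall)} \ {at(bay)} = {key_at(k3,hall)}
  ∪ pre   = {key_at(k3,hall)} ∪ {at(hall), open(d_bay_hall)}
          = {at(hall), key_at(k3,hall), open(d_bay_hall)}

== RESULT ==
["at(hall)", "key_at(k3,hall)", "open(d_bay_hall)"]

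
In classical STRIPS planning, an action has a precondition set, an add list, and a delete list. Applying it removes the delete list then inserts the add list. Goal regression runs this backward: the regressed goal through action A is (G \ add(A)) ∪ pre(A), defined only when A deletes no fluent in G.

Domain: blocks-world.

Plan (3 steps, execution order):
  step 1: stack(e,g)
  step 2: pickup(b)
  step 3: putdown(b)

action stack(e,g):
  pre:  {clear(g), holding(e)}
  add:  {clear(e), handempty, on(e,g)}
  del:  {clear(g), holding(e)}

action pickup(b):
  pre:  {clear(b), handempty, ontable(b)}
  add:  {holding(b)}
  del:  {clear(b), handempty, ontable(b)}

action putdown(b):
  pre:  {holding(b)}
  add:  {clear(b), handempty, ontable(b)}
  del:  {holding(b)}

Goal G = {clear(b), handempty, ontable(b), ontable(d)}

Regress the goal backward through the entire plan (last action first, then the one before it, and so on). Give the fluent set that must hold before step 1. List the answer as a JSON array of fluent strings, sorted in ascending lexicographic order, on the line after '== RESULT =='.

Regress step by step:
  through step 3 (putdown(b)): drop {clear(b), handempty, ontable(b)}, keep {ontable(d)}, require {holding(b)}
    → {holding(b), ontable(d)}
  through step 2 (pickup(b)): drop {holding(b)}, keep {ontable(d)}, require {clear(b), handempty, ontable(b)}
    → {clear(b), handempty, ontable(b), ontable(d)}
  through step 1 (stack(e,g)): drop {handempty}, keep {clear(b), ontable(b), ontable(d)}, require {clear(g), holding(e)}
    → {clear(b), clear(g), holding(e), ontable(b), ontable(d)}

== RESULT ==
["clear(b)", "clear(g)", "holding(e)", "ontable(b)", "ontable(d)"]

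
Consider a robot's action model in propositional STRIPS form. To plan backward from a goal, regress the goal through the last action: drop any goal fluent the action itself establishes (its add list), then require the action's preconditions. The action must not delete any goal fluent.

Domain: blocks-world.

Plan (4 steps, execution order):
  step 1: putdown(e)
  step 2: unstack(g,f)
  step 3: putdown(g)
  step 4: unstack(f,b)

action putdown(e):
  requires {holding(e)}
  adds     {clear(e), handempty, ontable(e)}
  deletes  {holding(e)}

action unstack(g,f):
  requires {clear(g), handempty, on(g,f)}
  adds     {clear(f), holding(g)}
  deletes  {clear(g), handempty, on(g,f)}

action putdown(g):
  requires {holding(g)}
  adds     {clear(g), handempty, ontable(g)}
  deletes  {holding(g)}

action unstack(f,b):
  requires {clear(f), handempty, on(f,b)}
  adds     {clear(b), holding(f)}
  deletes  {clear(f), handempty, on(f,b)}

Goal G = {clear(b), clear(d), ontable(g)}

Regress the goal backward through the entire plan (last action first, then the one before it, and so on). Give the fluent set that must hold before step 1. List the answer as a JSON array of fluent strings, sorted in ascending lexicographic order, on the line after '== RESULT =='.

Work backward from the goal:
  through step 4 (unstack(f,b)): drop {clear(b)}, keep {clear(d), ontable(g)}, require {clear(f), handempty, on(f,b)}
    → {clear(d), clear(f), handempty, on(f,b), ontable(g)}
  through step 3 (putdown(g)): drop {handempty, ontable(g)}, keep {clear(d), clear(f), on(f,b)}, require {holding(g)}
    → {clear(d), clear(f), holding(g), on(f,b)}
  through step 2 (unstack(g,f)): drop {clear(f), holding(g)}, keep {clear(d), on(f,b)}, require {clear(g), handempty, on(g,f)}
    → {clear(d), clear(g), handempty, on(f,b), on(g,f)}
  through step 1 (putdown(e)): drop {handempty}, keep {clear(d), clear(g), on(f,b), on(g,f)}, require {holding(e)}
    → {clear(d), clear(g), holding(e), on(f,b), on(g,f)}

== RESULT ==
["clear(d)", "clear(g)", "holding(e)", "on(f,b)", "on(g,f)"]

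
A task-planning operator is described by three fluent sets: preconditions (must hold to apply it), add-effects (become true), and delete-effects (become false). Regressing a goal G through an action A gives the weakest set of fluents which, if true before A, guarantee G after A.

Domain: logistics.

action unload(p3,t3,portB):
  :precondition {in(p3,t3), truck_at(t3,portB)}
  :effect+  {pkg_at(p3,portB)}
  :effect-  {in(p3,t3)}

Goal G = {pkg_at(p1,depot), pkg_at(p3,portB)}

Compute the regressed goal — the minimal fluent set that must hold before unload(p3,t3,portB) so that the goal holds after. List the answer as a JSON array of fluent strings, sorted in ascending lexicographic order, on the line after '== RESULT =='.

Regress:
  G ∩ del = {}  (empty — regression defined)
  G \ add = {pkg_at(p1,depot), pkg_at(p3,portB)} \ {pkg_at(p3,portB)} = {pkg_at(p1,depot)}
  ∪ pre   = {pkg_at(p1,depot)} ∪ {in(p3,t3), truck_at(t3,portB)}
          = {in(p3,t3), pkg_at(p1,depot), truck_at(t3,portB)}

== RESULT ==
["in(p3,t3)", "pkg_at(p1,depot)", "truck_at(t3,portB)"]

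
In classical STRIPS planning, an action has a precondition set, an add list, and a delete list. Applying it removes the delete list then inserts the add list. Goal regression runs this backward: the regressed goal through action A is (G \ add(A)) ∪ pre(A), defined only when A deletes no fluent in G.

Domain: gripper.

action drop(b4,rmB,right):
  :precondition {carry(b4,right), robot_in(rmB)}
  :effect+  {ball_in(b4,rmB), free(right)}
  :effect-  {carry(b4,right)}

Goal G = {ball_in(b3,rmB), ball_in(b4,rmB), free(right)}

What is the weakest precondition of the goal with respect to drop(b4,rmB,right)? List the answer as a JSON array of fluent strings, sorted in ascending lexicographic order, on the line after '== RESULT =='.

Compute (G \ add) ∪ pre:
  G ∩ del = {}  (empty — regression defined)
  G \ add = {ball_in(b3,rmB), ball_in(b4,rmB), free(right)} \ {ball_in(b4,rmB), free(right)} = {ball_in(b3,rmB)}
  ∪ pre   = {ball_in(b3,rmB)} ∪ {carry(b4,right), robot_in(rmB)}
          = {ball_in(b3,rmB), carry(b4,right), robot_in(rmB)}

== RESULT ==
["ball_in(b3,rmB)", "carry(b4,right)", "robot_in(rmB)"]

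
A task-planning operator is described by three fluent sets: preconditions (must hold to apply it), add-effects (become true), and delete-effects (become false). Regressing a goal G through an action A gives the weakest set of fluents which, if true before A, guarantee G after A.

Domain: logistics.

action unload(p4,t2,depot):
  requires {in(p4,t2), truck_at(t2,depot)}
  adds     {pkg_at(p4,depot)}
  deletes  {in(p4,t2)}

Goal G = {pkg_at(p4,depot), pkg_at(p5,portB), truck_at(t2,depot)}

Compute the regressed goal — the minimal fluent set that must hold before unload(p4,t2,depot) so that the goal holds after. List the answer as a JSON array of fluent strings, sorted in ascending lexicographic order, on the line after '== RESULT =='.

Regress:
  G ∩ del = {}  (empty — regression defined)
  G \ add = {pkg_at(p4,depot), pkg_at(p5,portB), truck_at(t2,depot)} \ {pkg_at(p4,depot)} = {pkg_at(p5,portB), truck_at(t2,depot)}
  ∪ pre   = {pkg_at(p5,portB), truck_at(t2,depot)} ∪ {in(p4,t2), truck_at(t2,depot)}
          = {in(p4,t2), pkg_at(p5,portB), truck_at(t2,depot)}

== RESULT ==
["in(p4,t2)", "pkg_at(p5,portB)", "truck_at(t2,depot)"]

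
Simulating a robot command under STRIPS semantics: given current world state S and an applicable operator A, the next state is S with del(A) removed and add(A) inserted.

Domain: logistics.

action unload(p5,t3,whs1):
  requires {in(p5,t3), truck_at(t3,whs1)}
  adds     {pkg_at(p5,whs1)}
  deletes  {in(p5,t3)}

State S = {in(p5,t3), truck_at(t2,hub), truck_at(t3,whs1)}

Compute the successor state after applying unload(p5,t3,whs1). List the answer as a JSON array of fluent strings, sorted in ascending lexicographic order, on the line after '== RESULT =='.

Compute (S \ del) ∪ add:
  pre ⊆ S: {in(p5,t3), truck_at(t3,whs1)} ⊆ S  — applicable
  S \ del = {truck_at(t2,hub), truck_at(t3,whs1)}
  ∪ add   = {pkg_at(p5,whs1), truck_at(t2,hub), truck_at(t3,whs1)}

== RESULT ==
["pkg_at(p5,whs1)", "truck_at(t2,hub)", "truck_at(t3,whs1)"]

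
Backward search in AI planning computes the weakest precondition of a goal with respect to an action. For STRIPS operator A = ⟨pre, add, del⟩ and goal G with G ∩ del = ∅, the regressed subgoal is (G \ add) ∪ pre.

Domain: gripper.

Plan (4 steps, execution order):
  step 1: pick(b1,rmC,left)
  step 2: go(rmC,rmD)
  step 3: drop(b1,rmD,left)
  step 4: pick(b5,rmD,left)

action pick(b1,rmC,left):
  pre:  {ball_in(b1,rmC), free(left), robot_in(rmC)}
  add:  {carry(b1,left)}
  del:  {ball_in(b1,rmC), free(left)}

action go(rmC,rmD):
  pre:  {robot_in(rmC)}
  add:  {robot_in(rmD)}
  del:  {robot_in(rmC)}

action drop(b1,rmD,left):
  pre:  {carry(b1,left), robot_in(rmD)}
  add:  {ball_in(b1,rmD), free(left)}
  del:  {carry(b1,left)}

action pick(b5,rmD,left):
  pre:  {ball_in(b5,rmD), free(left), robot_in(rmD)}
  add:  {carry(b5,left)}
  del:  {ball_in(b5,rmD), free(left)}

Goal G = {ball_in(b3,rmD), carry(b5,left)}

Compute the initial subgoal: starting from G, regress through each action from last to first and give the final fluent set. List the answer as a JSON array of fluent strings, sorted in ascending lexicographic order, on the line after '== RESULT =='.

Regress step by step:
  through step 4 (pick(b5,rmD,left)): drop {carry(b5,left)}, keep {ball_in(b3,rmD)}, require {ball_in(b5,rmD), free(left), robot_in(rmD)}
    → {ball_in(b3,rmD), ball_in(b5,rmD), free(left), robot_in(rmD)}
  through step 3 (drop(b1,rmD,left)): drop {free(left)}, keep {ball_in(b3,rmD), ball_in(b5,rmD), robot_in(rmD)}, require {carry(b1,left), robot_in(rmD)}
    → {ball_in(b3,rmD), ball_in(b5,rmD), carry(b1,left), robot_in(rmD)}
  through step 2 (go(rmC,rmD)): drop {robot_in(rmD)}, keep {ball_in(b3,rmD), ball_in(b5,rmD), carry(b1,left)}, require {robot_in(rmC)}
    → {ball_in(b3,rmD), ball_in(b5,rmD), carry(b1,left), robot_in(rmC)}
  through step 1 (pick(b1,rmC,left)): drop {carry(b1,left)}, keep {ball_in(b3,rmD), ball_in(b5,rmD), robot_in(rmC)}, require {ball_in(b1,rmC), free(left), robot_in(rmC)}
    → {ball_in(b1,rmC), ball_in(b3,rmD), ball_in(b5,rmD), free(left), robot_in(rmC)}

== RESULT ==
["ball_in(b1,rmC)", "ball_in(b3,rmD)", "ball_in(b5,rmD)", "free(left)", "robot_in(rmC)"]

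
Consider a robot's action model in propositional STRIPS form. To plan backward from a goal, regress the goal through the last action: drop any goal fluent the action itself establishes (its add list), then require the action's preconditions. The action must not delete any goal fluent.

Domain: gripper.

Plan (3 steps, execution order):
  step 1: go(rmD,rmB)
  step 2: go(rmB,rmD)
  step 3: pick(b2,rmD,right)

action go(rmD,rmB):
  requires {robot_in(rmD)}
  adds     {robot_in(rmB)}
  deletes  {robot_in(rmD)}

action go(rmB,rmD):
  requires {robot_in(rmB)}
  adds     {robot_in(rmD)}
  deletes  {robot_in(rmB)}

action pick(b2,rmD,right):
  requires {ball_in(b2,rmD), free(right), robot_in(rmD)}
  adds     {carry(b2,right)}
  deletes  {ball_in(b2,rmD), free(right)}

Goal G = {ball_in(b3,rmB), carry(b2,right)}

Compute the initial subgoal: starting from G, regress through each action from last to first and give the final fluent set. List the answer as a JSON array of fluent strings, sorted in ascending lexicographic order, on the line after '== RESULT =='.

Regress step by step:
  through step 3 (pick(b2,rmD,right)): drop {carry(b2,right)}, keep {ball_in(b3,rmB)}, require {ball_in(b2,rmD), free(right), robot_in(rmD)}
    → {ball_in(b2,rmD), ball_in(b3,rmB), free(right), robot_in(rmD)}
  through step 2 (go(rmB,rmD)): drop {robot_in(rmD)}, keep {ball_in(b2,rmD), ball_in(b3,rmB), free(right)}, require {robot_in(rmB)}
    → {ball_in(b2,rmD), ball_in(b3,rmB), free(right), robot_in(rmB)}
  through step 1 (go(rmD,rmB)): drop {robot_in(rmB)}, keep {ball_in(b2,rmD), ball_in(b3,rmB), free(right)}, require {robot_in(rmD)}
    → {ball_in(b2,rmD), ball_in(b3,rmB), free(right), robot_in(rmD)}

== RESULT ==
["ball_in(b2,rmD)", "ball_in(b3,rmB)", "free(right)", "robot_in(rmD)"]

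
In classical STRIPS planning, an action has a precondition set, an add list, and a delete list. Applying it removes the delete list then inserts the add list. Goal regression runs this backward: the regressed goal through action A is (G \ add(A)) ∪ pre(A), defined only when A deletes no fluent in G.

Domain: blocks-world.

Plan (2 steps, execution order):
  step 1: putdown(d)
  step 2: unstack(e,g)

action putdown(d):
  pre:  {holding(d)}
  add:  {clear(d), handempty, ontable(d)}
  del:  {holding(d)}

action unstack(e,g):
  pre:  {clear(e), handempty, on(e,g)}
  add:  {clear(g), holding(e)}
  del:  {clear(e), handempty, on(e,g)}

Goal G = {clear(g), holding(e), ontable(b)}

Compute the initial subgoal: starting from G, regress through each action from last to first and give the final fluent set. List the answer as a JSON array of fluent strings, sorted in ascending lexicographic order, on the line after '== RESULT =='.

Regress step by step:
  through step 2 (unstack(e,g)): drop {clear(g), holding(e)}, keep {ontable(b)}, require {clear(e), handempty, on(e,g)}
    → {clear(e), handempty, on(e,g), ontable(b)}
  through step 1 (putdown(d)): drop {handempty}, keep {clear(e), on(e,g), ontable(b)}, require {holding(d)}
    → {clear(e), holding(d), on(e,g), ontable(b)}

== RESULT ==
["clear(e)", "holding(d)", "on(e,g)", "ontable(b)"]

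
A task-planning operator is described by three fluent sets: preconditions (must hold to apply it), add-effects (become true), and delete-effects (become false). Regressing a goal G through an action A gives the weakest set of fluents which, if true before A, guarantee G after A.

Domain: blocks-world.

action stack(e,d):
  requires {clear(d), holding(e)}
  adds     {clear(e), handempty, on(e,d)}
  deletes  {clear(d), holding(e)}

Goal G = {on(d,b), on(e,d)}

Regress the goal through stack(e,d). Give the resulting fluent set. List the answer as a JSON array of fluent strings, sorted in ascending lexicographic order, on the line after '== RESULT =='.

Compute (G \ add) ∪ pre:
  G ∩ del = {}  (empty — regression defined)
  G \ add = {on(d,b), on(e,d)} \ {clear(e), handempty, on(e,d)} = {on(d,b)}
  ∪ pre   = {on(d,b)} ∪ {clear(d), holding(e)}
          = {clear(d), holding(e), on(d,b)}

== RESULT ==
["clear(d)", "holding(e)", "on(d,b)"]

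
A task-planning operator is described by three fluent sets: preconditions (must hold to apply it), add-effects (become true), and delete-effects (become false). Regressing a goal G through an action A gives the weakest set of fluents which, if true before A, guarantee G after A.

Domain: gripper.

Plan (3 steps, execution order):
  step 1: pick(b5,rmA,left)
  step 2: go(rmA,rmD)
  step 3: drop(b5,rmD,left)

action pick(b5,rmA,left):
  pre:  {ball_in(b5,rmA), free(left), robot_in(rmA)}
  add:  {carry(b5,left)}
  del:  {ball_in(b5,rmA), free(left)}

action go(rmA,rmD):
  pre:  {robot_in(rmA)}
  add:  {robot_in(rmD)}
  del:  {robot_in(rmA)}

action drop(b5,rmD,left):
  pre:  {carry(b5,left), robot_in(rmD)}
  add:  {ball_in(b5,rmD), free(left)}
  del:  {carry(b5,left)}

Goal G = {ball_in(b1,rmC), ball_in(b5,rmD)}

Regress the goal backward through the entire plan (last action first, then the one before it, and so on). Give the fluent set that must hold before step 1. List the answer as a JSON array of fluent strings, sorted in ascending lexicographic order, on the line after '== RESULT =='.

Work backward from the goal:
  through step 3 (drop(b5,rmD,left)): drop {ball_in(b5,rmD)}, keep {ball_in(b1,rmC)}, require {carry(b5,left), robot_in(rmD)}
    → {ball_in(b1,rmC), carry(b5,left), robot_in(rmD)}
  through step 2 (go(rmA,rmD)): drop {robot_in(rmD)}, keep {ball_in(b1,rmC), carry(b5,left)}, require {robot_in(rmA)}
    → {ball_in(b1,rmC), carry(b5,left), robot_in(rmA)}
  through step 1 (pick(b5,rmA,left)): drop {carry(b5,left)}, keep {ball_in(b1,rmC), robot_in(rmA)}, require {ball_in(b5,rmA), free(left), robot_in(rmA)}
    → {ball_in(b1,rmC), ball_in(b5,rmA), free(left), robot_in(rmA)}

== RESULT ==
["ball_in(b1,rmC)", "ball_in(b5,rmA)", "free(left)", "robot_in(rmA)"]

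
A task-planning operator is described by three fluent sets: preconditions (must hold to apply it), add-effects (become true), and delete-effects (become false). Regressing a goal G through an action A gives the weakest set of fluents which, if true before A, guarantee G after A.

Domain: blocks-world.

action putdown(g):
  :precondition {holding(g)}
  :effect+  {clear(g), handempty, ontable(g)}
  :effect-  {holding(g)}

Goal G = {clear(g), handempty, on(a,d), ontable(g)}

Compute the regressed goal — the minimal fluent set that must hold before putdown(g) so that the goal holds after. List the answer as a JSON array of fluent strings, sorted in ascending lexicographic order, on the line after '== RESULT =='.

Regress:
  G ∩ del = {}  (empty — regression defined)
  G \ add = {clear(g), handempty, on(a,d), ontable(g)} \ {clear(g), handempty, ontable(g)} = {on(a,d)}
  ∪ pre   = {on(a,d)} ∪ {holding(g)}
          = {holding(g), on(a,d)}

== RESULT ==
["holding(g)", "on(a,d)"]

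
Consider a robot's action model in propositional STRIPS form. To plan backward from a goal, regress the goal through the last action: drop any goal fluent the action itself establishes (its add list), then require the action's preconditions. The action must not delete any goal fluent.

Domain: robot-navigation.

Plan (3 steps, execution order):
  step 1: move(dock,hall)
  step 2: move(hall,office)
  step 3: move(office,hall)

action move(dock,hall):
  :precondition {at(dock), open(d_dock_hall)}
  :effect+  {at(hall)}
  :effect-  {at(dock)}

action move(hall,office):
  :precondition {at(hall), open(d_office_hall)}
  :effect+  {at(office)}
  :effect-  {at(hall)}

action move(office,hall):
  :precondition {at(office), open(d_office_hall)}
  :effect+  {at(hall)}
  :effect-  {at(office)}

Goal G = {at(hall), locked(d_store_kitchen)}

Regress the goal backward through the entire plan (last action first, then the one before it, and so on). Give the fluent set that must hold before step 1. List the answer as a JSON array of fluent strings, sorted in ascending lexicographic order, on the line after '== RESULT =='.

Work backward from the goal:
  through step 3 (move(office,hall)): drop {at(hall)}, keep {locked(d_store_kitchen)}, require {at(office), open(d_office_hall)}
    → {at(office), locked(d_store_kitchen), open(d_office_hall)}
  through step 2 (move(hall,office)): drop {at(office)}, keep {locked(d_store_kitchen), open(d_office_hall)}, require {at(hall), open(d_office_hall)}
    → {at(hall), locked(d_store_kitchen), open(d_office_hall)}
  through step 1 (move(dock,hall)): drop {at(hall)}, keep {locked(d_store_kitchen), open(d_office_hall)}, require {at(dock), open(d_dock_hall)}
    → {at(dock), locked(d_store_kitchen), open(d_dock_hall), open(d_office_hall)}

== RESULT ==
["at(dock)", "locked(d_store_kitchen)", "open(d_dock_hall)", "open(d_office_hall)"]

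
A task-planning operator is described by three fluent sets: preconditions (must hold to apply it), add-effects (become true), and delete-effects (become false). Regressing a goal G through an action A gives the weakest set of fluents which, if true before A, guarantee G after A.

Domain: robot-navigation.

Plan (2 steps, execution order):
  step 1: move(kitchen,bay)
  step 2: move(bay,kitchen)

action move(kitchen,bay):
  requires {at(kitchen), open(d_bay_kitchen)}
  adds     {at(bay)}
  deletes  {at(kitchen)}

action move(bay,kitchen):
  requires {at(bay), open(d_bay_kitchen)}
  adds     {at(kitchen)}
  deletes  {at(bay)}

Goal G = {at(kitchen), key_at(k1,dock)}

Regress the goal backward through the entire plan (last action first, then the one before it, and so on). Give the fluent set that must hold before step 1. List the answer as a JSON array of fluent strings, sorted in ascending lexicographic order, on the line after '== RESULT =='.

Work backward from the goal:
  through step 2 (move(bay,kitchen)): drop {at(kitchen)}, keep {key_at(k1,dock)}, require {at(bay), open(d_bay_kitchen)}
    → {at(bay), key_at(k1,dock), open(d_bay_kitchen)}
  through step 1 (move(kitchen,bay)): drop {at(bay)}, keep {key_at(k1,dock), open(d_bay_kitchen)}, require {at(kitchen), open(d_bay_kitchen)}
    → {at(kitchen), key_at(k1,dock), open(d_bay_kitchen)}

== RESULT ==
["at(kitchen)", "key_at(k1,dock)", "open(d_bay_kitchen)"]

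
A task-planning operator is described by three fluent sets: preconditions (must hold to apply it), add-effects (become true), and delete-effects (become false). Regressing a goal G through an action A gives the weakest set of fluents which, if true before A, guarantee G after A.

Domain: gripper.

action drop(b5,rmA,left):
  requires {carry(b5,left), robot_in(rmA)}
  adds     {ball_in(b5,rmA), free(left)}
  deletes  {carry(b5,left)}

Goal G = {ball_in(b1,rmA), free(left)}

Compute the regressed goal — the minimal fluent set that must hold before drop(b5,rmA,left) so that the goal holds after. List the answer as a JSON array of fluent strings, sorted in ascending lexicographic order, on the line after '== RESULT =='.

Regress:
  G ∩ del = {}  (empty — regression defined)
  G \ add = {ball_in(b1,rmA), free(left)} \ {ball_in(b5,rmA), free(left)} = {ball_in(b1,rmA)}
  ∪ pre   = {ball_in(b1,rmA)} ∪ {carry(b5,left), robot_in(rmA)}
          = {ball_in(b1,rmA), carry(b5,left), robot_in(rmA)}

== RESULT ==
["ball_in(b1,rmA)", "carry(b5,left)", "robot_in(rmA)"]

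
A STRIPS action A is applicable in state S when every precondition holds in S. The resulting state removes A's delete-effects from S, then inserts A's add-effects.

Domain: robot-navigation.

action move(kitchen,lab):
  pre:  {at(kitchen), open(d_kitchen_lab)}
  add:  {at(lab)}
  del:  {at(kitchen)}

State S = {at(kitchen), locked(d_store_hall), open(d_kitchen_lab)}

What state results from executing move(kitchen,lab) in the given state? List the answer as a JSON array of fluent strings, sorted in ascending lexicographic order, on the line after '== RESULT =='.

Compute (S \ del) ∪ add:
  pre ⊆ S: {at(kitchen), open(d_kitchen_lab)} ⊆ S  — applicable
  S \ del = {locked(d_store_hall), open(d_kitchen_lab)}
  ∪ add   = {at(lab), locked(d_store_hall), open(d_kitchen_lab)}

== RESULT ==
["at(lab)", "locked(d_store_hall)", "open(d_kitchen_lab)"]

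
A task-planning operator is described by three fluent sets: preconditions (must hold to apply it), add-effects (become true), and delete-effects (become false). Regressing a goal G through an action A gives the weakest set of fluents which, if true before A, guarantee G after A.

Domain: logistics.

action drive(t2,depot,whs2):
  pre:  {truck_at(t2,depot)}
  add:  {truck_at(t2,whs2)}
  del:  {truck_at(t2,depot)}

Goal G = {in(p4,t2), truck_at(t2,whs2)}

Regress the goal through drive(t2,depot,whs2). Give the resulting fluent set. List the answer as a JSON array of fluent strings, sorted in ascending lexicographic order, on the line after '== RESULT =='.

Regress:
  G ∩ del = {}  (empty — regression defined)
  G \ add = {in(p4,t2), truck_at(t2,whs2)} \ {truck_at(t2,whs2)} = {in(p4,t2)}
  ∪ pre   = {in(p4,t2)} ∪ {truck_at(t2,depot)}
          = {in(p4,t2), truck_at(t2,depot)}

== RESULT ==
["in(p4,t2)", "truck_at(t2,depot)"]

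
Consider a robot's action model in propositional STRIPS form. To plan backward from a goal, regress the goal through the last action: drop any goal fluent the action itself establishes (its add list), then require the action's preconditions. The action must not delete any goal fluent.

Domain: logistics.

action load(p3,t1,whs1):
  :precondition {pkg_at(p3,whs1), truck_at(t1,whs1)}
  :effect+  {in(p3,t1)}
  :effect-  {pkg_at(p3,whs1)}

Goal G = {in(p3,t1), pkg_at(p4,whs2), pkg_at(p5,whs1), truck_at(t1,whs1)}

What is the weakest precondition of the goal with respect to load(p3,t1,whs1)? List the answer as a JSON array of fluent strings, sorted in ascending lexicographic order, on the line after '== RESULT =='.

Compute (G \ add) ∪ pre:
  G ∩ del = {}  (empty — regression defined)
  G \ add = {in(p3,t1), pkg_at(p4,whs2), pkg_at(p5,whs1), truck_at(t1,whs1)} \ {in(p3,t1)} = {pkg_at(p4,whs2), pkg_at(p5,whs1), truck_at(t1,whs1)}
  ∪ pre   = {pkg_at(p4,whs2), pkg_at(p5,whs1), truck_at(t1,whs1)} ∪ {pkg_at(p3,whs1), truck_at(t1,whs1)}
          = {pkg_at(p3,whs1), pkg_at(p4,whs2), pkg_at(p5,whs1), truck_at(t1,whs1)}

== RESULT ==
["pkg_at(p3,whs1)", "pkg_at(p4,whs2)", "pkg_at(p5,whs1)", "truck_at(t1,whs1)"]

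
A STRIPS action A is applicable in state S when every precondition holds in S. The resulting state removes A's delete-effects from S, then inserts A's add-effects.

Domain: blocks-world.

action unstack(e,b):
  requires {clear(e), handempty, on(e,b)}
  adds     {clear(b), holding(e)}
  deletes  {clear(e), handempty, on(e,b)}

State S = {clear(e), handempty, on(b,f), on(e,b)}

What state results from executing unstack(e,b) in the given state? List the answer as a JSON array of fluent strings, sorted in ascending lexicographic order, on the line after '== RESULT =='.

Compute (S \ del) ∪ add:
  pre ⊆ S: {clear(e), handempty, on(e,b)} ⊆ S  — applicable
  S \ del = {on(b,f)}
  ∪ add   = {clear(b), holding(e), on(b,f)}

== RESULT ==
["clear(b)", "holding(e)", "on(b,f)"]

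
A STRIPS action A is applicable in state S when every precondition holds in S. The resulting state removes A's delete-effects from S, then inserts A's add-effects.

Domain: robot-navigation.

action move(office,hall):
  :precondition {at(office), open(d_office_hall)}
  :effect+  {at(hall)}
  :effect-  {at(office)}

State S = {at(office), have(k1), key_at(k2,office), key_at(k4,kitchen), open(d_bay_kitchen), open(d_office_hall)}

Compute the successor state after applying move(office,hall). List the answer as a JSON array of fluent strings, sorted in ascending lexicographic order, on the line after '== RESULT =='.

Compute (S \ del) ∪ add:
  pre ⊆ S: {at(office), open(d_office_hall)} ⊆ S  — applicable
  S \ del = {have(k1), key_at(k2,office), key_at(k4,kitchen), open(d_bay_kitchen), open(d_office_hall)}
  ∪ add   = {at(hall), have(k1), key_at(k2,office), key_at(k4,kitchen), open(d_bay_kitchen), open(d_office_hall)}

== RESULT ==
["at(hall)", "have(k1)", "key_at(k2,office)", "key_at(k4,kitchen)", "open(d_bay_kitchen)", "open(d_office_hall)"]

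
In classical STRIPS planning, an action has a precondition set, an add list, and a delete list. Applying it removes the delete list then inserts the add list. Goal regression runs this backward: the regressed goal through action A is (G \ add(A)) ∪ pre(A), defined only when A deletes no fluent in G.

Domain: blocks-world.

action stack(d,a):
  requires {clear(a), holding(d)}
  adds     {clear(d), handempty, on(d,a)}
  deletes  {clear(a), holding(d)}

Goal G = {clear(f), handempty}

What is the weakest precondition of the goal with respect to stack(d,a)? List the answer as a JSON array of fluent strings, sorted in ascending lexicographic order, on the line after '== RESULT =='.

Regress:
  G ∩ del = {}  (empty — regression defined)
  G \ add = {clear(f), handempty} \ {clear(d), handempty, on(d,a)} = {clear(f)}
  ∪ pre   = {clear(f)} ∪ {clear(a), holding(d)}
          = {clear(a), clear(f), holding(d)}

== RESULT ==
["clear(a)", "clear(f)", "holding(d)"]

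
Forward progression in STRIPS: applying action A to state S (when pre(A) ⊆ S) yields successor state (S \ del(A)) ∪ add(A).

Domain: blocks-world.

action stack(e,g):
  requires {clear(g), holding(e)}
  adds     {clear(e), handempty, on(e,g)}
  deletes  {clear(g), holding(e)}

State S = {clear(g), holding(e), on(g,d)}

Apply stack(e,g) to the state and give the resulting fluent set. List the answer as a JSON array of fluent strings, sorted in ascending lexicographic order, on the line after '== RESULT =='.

Compute (S \ del) ∪ add:
  pre ⊆ S: {clear(g), holding(e)} ⊆ S  — applicable
  S \ del = {on(g,d)}
  ∪ add   = {clear(e), handempty, on(e,g), on(g,d)}

== RESULT ==
["clear(e)", "handempty", "on(e,g)", "on(g,d)"]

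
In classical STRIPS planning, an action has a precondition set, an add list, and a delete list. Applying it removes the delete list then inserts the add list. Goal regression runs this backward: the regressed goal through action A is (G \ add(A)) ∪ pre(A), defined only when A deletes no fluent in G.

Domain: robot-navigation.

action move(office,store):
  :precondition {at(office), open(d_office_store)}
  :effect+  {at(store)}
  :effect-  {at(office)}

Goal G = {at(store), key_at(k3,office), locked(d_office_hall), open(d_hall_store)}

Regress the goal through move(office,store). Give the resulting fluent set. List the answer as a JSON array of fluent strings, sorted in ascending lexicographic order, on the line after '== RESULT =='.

Compute (G \ add) ∪ pre:
  G ∩ del = {}  (empty — regression defined)
  G \ add = {at(store), key_at(k3,office), locked(d_office_hall), open(d_hall_store)} \ {at(store)} = {key_at(k3,office), locked(d_office_hall), open(d_hall_store)}
  ∪ pre   = {key_at(k3,office), locked(d_office_hall), open(d_hall_store)} ∪ {at(office), open(d_office_store)}
          = {at(office), key_at(k3,office), locked(d_office_hall), open(d_hall_store), open(d_office_store)}

== RESULT ==
["at(office)", "key_at(k3,office)", "locked(d_office_hall)", "open(d_hall_store)", "open(d_office_store)"]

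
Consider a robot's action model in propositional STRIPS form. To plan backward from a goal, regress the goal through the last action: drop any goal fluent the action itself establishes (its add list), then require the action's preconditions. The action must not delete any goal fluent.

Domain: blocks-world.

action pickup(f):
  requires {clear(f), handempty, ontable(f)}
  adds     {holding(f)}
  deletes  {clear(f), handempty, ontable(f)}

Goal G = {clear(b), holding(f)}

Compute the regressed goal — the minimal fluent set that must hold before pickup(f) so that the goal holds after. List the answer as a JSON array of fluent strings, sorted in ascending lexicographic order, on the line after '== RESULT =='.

Compute (G \ add) ∪ pre:
  G ∩ del = {}  (empty — regression defined)
  G \ add = {clear(b), holding(f)} \ {holding(f)} = {clear(b)}
  ∪ pre   = {clear(b)} ∪ {clear(f), handempty, ontable(f)}
          = {clear(b), clear(f), handempty, ontable(f)}

== RESULT ==
["clear(b)", "clear(f)", "handempty", "ontable(f)"]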